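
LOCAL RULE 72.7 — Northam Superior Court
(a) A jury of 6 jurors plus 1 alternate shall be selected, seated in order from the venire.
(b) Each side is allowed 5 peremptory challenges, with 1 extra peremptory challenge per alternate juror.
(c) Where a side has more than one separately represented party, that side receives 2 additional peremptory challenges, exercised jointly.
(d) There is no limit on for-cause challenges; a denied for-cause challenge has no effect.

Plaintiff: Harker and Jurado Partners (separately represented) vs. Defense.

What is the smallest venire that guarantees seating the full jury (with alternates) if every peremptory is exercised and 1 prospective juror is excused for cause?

Seats to fill: 6 + 1 alternates = 7.
Peremptories — Plaintiff: 5 + 1×1 + 2 = 8; Defense: 5 + 1×1 = 6; total 14.
For-cause removals: 1.
Minimum venire: 7 + 14 + 1 = 22.

22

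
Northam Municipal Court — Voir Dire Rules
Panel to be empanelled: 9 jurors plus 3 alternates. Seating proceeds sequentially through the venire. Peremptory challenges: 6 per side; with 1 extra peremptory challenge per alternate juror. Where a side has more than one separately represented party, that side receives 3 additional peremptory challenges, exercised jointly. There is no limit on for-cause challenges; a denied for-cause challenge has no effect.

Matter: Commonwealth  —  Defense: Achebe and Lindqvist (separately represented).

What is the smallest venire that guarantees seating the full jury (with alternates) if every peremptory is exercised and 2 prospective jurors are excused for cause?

Seats to fill: 9 + 3 alternates = 12.
Peremptories — Commonwealth: 6 + 1×3 = 9; Defense: 6 + 1×3 + 3 = 12; total 21.
For-cause removals: 2.
Minimum venire: 12 + 21 + 2 = 35.

35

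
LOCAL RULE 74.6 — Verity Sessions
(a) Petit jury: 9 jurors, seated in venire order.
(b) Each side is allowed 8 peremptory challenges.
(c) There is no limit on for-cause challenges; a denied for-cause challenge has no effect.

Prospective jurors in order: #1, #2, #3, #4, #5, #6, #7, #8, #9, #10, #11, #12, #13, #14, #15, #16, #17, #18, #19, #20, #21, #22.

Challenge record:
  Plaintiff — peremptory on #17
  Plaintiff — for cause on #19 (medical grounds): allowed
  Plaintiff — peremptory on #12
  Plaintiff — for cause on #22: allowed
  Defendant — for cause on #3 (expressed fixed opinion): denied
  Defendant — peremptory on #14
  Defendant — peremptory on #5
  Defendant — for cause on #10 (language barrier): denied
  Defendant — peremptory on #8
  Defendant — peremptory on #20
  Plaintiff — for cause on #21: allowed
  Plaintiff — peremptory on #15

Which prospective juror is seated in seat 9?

Removed: #5, #8, #12, #14, #15, #17, #19, #20, #21, #22. (#3, #10 stay — for-cause denied.)
Filling seats in venire order through position 9: #1, #2, #3, #4, #6, #7, #9, #10, #11.
So seat 9 is #11.

11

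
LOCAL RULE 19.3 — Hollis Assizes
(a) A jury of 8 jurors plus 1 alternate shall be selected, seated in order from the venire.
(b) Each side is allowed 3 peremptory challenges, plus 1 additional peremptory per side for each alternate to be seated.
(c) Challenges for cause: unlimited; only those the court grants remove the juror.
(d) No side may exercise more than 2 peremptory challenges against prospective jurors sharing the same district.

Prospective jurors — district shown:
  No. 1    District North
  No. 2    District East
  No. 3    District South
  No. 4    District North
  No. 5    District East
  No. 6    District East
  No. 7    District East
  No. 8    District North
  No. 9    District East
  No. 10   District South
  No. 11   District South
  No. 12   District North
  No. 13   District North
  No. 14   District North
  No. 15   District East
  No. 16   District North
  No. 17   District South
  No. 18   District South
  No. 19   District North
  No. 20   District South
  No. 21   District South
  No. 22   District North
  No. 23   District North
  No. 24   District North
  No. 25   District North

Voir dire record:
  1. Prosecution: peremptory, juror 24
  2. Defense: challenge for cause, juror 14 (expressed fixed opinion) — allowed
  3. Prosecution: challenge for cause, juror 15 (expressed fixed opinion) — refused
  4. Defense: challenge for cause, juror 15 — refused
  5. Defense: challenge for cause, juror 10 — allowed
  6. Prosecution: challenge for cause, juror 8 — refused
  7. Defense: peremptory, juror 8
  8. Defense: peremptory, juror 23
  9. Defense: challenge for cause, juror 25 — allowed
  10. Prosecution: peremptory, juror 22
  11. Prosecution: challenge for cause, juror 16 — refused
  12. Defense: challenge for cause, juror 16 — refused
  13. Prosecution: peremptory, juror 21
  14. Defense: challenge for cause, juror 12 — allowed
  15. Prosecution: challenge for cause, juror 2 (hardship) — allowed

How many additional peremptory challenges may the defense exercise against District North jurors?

0

Defense peremptories so far: #8, #23 — 2 of 4 used, 2 left overall.
Against District North: #8, #23 — 2 used; per-district cap 2 leaves 0.
Binding limit: min(2, 0) = 0.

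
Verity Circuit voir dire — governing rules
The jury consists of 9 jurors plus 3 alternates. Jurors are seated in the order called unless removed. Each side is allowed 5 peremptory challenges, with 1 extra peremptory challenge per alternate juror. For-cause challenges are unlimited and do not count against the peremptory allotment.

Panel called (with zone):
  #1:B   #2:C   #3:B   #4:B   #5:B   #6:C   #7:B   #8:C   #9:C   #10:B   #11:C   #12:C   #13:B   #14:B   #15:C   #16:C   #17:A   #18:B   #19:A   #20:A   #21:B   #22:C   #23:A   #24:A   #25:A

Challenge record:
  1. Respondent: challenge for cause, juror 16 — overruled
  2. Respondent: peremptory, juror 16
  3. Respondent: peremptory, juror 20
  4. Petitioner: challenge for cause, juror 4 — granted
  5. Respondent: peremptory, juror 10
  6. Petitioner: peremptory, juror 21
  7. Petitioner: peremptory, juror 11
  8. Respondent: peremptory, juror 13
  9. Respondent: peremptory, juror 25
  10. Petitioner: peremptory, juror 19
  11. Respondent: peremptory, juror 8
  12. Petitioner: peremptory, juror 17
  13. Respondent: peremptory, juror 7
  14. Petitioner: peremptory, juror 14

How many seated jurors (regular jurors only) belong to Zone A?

0

Removed: #4, #7, #8, #10, #11, #13, #14, #16, #17, #19, #20, #21, #25.
Seated jurors 1–9: #1, #2, #3, #5, #6, #9, #12, #15, #18 (alternates #22, #23, #24 not counted).
None of those are in Zone A → 0.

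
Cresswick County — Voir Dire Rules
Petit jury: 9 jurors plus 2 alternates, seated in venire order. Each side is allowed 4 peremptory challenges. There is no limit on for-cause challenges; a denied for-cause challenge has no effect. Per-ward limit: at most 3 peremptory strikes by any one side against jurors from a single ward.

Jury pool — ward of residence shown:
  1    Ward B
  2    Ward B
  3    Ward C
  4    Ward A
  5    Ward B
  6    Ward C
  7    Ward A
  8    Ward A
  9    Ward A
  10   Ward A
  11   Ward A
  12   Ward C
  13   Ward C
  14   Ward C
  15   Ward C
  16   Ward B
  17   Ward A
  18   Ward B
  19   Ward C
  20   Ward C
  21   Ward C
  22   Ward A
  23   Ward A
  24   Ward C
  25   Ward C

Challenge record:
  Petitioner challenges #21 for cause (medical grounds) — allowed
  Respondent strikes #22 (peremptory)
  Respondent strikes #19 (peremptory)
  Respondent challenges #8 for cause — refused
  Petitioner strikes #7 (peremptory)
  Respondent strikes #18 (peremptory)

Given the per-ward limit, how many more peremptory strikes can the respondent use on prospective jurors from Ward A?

Respondent peremptories so far: #22, #19, #18 — 3 of 4 used, 1 left overall.
Against Ward A: #22 — 1 used; per-ward cap 3 leaves 2.
Binding limit: min(1, 2) = 1.

1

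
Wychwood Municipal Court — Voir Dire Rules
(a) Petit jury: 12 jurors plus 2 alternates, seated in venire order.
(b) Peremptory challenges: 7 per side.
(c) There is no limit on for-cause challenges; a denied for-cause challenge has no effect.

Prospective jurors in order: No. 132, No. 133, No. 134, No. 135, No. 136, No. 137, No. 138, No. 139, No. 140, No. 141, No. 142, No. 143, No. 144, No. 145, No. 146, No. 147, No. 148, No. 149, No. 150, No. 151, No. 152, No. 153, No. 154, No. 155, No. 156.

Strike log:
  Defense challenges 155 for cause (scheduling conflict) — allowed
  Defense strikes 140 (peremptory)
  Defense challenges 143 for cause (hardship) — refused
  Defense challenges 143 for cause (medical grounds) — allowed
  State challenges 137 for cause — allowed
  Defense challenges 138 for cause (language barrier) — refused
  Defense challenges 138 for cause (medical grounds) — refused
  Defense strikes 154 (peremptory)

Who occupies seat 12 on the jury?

146

Removed: #137, #140, #143, #154, #155. (#138 stays — for-cause denied.)
Seating in order: seats 1–12 → #132, #133, #134, #135, #136, #138, #139, #141, #142, #144, #145, #146; alternates → #147, #148.
So seat 12 is #146.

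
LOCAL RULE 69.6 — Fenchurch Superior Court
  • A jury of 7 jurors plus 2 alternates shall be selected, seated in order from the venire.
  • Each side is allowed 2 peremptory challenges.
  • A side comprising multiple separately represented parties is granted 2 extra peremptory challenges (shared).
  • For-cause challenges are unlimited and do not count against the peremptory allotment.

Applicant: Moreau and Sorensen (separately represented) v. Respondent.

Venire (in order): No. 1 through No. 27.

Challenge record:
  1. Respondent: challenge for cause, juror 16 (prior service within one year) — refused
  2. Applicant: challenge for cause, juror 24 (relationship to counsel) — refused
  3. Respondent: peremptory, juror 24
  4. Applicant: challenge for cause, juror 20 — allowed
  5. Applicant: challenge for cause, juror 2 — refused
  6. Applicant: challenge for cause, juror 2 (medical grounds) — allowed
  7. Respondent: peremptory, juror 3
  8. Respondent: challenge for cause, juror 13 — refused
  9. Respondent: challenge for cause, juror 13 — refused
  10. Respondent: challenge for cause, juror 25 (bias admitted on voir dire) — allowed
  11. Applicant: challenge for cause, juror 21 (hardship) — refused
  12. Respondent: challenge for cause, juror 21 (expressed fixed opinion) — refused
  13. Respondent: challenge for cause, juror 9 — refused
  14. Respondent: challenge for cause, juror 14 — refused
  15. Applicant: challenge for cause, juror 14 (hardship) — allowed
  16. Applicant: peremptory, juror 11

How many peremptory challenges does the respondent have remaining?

0

Respondent allotment: 2.
Respondent peremptories used: #24, #3 — 2 (for-cause on #16, #13, #13, #25, #21, #9, #14 don't count).
Remaining: 2 − 2 = 0.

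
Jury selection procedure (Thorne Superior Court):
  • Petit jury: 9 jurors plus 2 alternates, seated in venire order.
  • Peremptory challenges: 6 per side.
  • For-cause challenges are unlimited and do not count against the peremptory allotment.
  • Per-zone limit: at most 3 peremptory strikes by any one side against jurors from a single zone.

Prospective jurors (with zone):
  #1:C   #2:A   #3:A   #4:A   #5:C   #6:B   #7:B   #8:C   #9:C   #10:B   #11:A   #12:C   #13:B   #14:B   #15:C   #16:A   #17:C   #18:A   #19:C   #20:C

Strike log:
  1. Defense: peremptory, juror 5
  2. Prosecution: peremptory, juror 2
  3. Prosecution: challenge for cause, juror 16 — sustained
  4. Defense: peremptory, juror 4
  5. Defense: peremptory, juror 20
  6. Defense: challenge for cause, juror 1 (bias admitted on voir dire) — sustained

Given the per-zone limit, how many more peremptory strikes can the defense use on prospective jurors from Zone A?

Defense peremptories so far: #5, #4, #20 — 3 of 6 used, 3 left overall.
Against Zone A: #4 — 1 used; per-zone cap 3 leaves 2.
Binding limit: min(3, 2) = 2.

2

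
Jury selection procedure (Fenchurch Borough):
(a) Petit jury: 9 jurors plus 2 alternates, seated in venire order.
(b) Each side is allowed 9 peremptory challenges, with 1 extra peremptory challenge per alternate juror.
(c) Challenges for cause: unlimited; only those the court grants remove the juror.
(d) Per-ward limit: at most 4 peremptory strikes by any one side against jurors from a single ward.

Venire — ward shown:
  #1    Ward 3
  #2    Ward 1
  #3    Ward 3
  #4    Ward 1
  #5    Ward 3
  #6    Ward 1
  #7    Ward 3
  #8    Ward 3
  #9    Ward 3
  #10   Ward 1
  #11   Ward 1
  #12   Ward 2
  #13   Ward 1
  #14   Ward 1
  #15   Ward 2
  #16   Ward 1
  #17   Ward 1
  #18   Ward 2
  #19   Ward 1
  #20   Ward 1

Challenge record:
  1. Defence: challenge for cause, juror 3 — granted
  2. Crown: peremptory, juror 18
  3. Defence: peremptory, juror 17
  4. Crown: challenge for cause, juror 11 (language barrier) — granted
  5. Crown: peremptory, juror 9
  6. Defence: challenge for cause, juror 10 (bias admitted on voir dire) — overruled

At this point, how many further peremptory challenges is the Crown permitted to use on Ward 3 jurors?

Crown peremptories so far: #18, #9 — 2 of 11 used, 9 left overall.
Against Ward 3: #9 — 1 used; per-ward cap 4 leaves 3.
Binding limit: min(9, 3) = 3.

3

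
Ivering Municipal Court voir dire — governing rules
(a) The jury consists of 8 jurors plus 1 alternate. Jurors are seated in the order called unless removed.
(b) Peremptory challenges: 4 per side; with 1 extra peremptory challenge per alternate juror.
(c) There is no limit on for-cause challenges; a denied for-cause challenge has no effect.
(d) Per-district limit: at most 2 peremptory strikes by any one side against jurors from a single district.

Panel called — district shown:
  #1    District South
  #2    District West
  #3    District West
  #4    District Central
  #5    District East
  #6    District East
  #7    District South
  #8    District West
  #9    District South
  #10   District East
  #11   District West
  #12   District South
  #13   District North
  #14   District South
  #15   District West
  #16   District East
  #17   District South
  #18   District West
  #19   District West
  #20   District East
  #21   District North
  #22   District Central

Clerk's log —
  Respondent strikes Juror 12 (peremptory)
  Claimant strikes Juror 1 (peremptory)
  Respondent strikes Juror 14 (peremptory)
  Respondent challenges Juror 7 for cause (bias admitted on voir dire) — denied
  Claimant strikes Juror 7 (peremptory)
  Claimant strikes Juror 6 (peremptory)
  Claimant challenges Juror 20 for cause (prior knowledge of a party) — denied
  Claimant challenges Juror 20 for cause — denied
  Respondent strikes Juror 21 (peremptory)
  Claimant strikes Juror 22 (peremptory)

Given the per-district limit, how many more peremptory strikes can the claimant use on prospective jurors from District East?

1

Claimant peremptories so far: #1, #7, #6, #22 — 4 of 5 used, 1 left overall.
Against District East: #6 — 1 used; per-district cap 2 leaves 1.
Binding limit: min(1, 1) = 1.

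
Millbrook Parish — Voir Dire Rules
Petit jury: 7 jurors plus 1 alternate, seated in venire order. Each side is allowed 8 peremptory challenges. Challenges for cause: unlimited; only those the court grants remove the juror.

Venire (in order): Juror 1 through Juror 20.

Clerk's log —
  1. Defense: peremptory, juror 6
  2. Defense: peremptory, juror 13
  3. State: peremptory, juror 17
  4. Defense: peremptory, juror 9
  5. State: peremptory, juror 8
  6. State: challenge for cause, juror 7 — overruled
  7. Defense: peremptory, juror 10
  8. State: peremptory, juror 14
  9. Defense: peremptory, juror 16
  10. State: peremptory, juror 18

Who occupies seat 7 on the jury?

Removed: #6, #8, #9, #10, #13, #14, #16, #17, #18. (#7 stays — for-cause denied.)
Seating in order: seats 1–7 → #1, #2, #3, #4, #5, #7, #11; alternates → #12.
So seat 7 is #11.

11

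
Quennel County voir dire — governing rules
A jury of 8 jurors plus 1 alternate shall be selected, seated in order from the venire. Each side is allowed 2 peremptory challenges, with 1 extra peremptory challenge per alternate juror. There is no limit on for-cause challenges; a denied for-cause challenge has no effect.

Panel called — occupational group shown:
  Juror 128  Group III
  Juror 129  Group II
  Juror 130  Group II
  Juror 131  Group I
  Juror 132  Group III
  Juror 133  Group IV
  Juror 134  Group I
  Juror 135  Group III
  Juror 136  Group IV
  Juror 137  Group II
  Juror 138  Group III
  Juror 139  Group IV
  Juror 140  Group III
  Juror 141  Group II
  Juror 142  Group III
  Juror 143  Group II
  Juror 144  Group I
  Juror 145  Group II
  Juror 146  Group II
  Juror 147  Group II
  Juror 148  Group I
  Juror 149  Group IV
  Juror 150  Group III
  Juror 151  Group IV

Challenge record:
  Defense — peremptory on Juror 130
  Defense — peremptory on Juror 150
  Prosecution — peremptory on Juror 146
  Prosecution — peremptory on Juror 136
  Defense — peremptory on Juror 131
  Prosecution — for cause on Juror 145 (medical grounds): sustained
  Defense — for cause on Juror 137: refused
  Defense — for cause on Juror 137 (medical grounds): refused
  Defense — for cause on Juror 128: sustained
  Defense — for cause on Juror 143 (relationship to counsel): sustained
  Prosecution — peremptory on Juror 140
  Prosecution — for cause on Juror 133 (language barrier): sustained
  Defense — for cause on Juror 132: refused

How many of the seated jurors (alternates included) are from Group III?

Removed: #128, #130, #131, #133, #136, #140, #143, #145, #146, #150.
Seated (9 incl. alternates): #129, #132, #134, #135, #137, #138, #139, #141, #142.
Of those, in Group III: #132, #135, #138, #142 → 4.

4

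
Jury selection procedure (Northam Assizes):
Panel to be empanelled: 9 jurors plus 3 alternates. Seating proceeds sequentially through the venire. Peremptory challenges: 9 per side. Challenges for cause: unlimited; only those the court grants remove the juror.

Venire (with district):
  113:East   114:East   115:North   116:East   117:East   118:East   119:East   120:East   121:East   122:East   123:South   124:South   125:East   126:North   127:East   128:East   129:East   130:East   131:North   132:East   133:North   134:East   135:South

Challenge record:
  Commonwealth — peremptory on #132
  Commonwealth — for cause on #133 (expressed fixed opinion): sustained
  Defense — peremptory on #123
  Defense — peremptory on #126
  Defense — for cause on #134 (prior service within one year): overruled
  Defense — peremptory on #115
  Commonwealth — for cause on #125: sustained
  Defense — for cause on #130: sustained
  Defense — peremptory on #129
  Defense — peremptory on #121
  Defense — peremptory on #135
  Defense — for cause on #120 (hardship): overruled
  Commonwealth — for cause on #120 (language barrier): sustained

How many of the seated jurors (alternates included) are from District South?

Removed: #115, #120, #121, #123, #125, #126, #129, #130, #132, #133, #135.
Seated (12 incl. alternates): #113, #114, #116, #117, #118, #119, #122, #124, #127, #128, #131, #134.
Of those, in District South: #124 → 1.

1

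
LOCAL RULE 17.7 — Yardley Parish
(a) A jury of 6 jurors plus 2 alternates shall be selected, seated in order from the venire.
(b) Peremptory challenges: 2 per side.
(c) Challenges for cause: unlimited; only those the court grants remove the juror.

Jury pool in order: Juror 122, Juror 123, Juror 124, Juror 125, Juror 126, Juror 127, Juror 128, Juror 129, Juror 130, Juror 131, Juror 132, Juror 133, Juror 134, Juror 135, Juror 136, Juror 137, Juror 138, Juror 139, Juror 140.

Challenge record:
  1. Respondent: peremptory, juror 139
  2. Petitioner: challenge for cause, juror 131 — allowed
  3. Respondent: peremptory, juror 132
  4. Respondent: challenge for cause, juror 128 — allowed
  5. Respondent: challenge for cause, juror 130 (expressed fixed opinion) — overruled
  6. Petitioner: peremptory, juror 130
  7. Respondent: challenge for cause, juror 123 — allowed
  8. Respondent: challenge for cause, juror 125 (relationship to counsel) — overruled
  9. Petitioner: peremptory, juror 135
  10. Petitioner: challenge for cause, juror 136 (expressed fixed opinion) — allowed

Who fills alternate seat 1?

133

Removed: #123, #128, #130, #131, #132, #135, #136, #139. (#125 stays — for-cause denied.)
Seating in order: seats 1–6 → #122, #124, #125, #126, #127, #129; alternates → #133, #134.
So alternate 1 is #133.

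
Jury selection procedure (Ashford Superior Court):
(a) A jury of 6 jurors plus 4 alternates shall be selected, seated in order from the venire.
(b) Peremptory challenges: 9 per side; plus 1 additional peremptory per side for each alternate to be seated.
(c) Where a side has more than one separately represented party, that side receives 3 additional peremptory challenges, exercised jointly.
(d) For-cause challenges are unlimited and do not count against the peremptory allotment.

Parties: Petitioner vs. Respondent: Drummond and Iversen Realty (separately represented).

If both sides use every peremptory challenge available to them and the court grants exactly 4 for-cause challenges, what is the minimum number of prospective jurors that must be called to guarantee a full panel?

43

Seats to fill: 6 + 4 alternates = 10.
Peremptories — Petitioner: 9 + 1×4 = 13; Respondent: 9 + 1×4 + 3 = 16; total 29.
For-cause removals: 4.
Minimum venire: 10 + 29 + 4 = 43.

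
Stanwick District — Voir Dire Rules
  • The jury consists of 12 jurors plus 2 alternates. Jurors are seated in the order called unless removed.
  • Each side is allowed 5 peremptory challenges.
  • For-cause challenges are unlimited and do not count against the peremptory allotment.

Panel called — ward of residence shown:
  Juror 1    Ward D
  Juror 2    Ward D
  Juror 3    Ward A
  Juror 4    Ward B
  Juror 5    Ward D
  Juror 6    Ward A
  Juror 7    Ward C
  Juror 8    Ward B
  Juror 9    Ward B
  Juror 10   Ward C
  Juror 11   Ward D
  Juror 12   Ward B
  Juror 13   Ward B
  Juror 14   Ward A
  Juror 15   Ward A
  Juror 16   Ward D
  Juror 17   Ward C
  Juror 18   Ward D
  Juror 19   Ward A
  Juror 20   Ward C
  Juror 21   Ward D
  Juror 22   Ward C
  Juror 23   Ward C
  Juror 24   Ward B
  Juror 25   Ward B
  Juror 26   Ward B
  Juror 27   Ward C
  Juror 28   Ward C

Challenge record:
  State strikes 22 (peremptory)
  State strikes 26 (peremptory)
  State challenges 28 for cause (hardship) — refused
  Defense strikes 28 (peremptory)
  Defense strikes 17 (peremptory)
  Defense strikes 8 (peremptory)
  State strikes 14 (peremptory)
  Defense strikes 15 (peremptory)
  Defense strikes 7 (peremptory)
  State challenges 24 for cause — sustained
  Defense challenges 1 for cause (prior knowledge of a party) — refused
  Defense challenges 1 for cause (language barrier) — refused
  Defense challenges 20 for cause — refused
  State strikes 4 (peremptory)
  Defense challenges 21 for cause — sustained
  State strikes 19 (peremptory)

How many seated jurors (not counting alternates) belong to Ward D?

6

Removed: #4, #7, #8, #14, #15, #17, #19, #21, #22, #24, #26, #28.
Seated jurors 1–12: #1, #2, #3, #5, #6, #9, #10, #11, #12, #13, #16, #18 (alternates #20, #23 not counted).
Of those, in Ward D: #1, #2, #5, #11, #16, #18 → 6.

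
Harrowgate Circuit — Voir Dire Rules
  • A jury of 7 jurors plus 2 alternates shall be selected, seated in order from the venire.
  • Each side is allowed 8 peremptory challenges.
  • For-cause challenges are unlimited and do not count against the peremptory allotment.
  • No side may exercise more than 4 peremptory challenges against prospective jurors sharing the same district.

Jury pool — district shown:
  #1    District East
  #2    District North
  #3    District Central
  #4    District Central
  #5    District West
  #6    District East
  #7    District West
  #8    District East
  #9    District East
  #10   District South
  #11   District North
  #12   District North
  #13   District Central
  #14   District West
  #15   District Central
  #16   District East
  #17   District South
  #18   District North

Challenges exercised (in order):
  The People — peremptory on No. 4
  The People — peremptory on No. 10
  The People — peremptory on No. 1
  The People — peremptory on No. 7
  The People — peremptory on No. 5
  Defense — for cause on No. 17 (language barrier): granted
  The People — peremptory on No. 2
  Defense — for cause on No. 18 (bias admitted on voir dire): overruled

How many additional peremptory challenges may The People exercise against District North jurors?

The People peremptories so far: #4, #10, #1, #7, #5, #2 — 6 of 8 used, 2 left overall.
Against District North: #2 — 1 used; per-district cap 4 leaves 3.
Binding limit: min(2, 3) = 2.

2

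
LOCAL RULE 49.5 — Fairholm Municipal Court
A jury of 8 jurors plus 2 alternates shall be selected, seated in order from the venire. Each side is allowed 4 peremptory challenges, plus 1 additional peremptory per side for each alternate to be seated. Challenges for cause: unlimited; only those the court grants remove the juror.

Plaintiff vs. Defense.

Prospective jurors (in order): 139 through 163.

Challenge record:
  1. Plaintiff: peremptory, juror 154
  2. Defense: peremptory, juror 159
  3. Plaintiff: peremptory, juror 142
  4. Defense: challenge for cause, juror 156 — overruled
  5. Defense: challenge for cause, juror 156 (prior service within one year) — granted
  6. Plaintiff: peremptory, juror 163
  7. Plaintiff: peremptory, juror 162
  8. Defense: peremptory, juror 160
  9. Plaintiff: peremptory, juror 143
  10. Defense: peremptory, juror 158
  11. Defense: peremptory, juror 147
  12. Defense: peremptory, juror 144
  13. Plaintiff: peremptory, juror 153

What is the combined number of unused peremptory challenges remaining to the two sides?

1

Plaintiff allotment: 4 base + 1 × 2 alternates = 6. Defense allotment: 4 base + 1 × 2 alternates = 6.
Plaintiff peremptories used: #154, #142, #163, #162, #143, #153 — 6.
Defense peremptories used: #159, #160, #158, #147, #144 — 5 (for-cause on #156, #156 don't count).
Remaining: (6 − 6) + (6 − 5) = 1.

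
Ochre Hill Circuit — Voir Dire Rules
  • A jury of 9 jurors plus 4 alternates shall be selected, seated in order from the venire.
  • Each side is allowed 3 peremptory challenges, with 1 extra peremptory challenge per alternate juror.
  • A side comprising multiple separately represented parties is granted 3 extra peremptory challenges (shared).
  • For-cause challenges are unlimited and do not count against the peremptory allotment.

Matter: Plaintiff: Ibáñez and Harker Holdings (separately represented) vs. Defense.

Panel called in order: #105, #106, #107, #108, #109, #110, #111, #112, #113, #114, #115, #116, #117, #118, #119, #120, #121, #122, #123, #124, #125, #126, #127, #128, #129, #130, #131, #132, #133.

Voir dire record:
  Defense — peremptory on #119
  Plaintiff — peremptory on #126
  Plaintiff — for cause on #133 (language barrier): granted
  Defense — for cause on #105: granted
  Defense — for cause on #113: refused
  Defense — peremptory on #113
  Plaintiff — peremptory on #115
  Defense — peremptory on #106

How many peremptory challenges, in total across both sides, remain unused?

Plaintiff allotment: 3 base + 1 × 4 alternates + 3 multi-party = 10. Defense allotment: 3 base + 1 × 4 alternates = 7.
Plaintiff peremptories used: #126, #115 — 2 (the for-cause on #133 doesn't count).
Defense peremptories used: #119, #113, #106 — 3 (for-cause on #105, #113 don't count).
Remaining: (10 − 2) + (7 − 3) = 12.

12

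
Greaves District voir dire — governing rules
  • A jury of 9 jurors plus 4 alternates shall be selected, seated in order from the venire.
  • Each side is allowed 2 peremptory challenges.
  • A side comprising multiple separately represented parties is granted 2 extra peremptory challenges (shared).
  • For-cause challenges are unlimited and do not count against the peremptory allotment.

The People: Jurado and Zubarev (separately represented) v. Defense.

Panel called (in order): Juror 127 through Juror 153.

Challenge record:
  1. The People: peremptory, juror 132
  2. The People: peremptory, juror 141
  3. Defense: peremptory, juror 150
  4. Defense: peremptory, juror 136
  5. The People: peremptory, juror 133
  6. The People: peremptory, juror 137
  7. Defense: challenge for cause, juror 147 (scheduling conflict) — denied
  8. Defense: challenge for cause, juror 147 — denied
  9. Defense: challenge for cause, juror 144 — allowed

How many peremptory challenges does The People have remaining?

0

The People allotment: 2 base + 2 multi-party = 4.
The People peremptories used: #132, #141, #133, #137 — 4.
Remaining: 4 − 4 = 0.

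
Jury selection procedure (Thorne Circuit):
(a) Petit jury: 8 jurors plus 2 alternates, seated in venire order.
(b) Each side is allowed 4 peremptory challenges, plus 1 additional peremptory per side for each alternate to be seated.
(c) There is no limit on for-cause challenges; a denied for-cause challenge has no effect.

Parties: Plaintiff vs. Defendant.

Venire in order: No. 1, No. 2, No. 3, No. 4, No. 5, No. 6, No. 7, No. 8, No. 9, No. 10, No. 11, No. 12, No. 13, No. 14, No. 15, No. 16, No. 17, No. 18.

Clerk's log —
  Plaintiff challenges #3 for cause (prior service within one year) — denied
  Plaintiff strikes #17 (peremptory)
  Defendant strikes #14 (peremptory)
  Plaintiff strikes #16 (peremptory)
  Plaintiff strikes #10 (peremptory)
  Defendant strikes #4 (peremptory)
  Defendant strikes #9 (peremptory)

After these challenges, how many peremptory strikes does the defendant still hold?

3

Defendant allotment: 4 base + 1 × 2 alternates = 6.
Defendant peremptories used: #14, #4, #9 — 3.
Remaining: 6 − 3 = 3.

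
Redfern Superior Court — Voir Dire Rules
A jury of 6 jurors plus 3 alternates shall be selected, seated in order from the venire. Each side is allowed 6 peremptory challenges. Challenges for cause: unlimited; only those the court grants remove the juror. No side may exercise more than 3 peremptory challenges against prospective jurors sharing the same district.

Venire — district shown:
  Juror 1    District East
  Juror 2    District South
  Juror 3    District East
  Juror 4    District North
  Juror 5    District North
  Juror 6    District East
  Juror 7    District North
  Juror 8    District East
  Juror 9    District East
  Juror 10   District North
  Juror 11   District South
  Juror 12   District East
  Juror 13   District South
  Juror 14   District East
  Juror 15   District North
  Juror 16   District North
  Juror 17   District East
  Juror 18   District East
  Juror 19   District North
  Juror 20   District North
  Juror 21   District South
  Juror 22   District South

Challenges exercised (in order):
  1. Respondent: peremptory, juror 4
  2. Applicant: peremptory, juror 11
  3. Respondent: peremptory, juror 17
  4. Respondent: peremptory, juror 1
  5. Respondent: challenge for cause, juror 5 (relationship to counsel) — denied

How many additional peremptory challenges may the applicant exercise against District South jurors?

2

Applicant peremptories so far: #11 — 1 of 6 used, 5 left overall.
Against District South: #11 — 1 used; per-district cap 3 leaves 2.
Binding limit: min(5, 2) = 2.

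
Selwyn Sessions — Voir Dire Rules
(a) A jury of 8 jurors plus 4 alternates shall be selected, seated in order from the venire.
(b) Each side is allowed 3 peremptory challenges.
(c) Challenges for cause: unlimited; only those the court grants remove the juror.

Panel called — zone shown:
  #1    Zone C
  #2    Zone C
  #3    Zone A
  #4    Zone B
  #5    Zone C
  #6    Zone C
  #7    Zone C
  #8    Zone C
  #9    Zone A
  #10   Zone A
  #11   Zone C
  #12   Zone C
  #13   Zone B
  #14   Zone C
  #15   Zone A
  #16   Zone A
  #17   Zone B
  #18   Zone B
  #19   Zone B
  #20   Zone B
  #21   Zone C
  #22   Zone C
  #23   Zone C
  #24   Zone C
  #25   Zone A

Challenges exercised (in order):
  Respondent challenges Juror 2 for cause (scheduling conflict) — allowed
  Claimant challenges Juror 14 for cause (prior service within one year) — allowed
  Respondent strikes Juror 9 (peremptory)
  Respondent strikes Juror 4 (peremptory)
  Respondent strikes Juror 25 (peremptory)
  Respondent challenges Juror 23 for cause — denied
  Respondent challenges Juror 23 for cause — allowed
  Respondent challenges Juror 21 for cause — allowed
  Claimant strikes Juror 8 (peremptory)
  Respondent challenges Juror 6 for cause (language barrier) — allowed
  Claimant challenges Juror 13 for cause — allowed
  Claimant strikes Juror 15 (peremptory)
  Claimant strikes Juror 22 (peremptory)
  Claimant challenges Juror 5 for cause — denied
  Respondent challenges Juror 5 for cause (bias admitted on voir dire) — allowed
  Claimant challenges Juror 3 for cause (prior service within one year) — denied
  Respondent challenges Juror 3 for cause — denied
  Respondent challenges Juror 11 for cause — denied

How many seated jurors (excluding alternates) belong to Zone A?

Removed: #2, #4, #5, #6, #8, #9, #13, #14, #15, #21, #22, #23, #25.
Seated jurors 1–8: #1, #3, #7, #10, #11, #12, #16, #17 (alternates #18, #19, #20, #24 not counted).
Of those, in Zone A: #3, #10, #16 → 3.

3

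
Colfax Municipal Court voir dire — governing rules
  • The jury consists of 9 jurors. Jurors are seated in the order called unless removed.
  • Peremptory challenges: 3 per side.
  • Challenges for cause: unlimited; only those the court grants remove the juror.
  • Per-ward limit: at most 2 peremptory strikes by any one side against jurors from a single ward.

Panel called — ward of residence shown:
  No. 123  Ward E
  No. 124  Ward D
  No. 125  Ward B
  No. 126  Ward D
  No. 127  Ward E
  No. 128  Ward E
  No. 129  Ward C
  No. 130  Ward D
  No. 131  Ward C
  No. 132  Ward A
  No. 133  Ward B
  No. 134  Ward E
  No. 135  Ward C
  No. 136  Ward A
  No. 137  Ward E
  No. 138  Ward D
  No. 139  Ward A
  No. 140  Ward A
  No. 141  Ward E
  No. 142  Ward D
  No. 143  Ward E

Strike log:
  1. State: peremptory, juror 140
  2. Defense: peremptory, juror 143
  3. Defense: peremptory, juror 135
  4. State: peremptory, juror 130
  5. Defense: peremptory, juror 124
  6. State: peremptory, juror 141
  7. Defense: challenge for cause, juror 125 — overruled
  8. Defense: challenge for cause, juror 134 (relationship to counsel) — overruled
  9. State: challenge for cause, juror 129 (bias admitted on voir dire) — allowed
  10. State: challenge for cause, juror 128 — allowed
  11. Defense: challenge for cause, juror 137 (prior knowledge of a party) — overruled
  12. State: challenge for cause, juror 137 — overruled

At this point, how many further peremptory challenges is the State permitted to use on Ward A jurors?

0

State peremptories so far: #140, #130, #141 — 3 of 3 used, 0 left overall.
Against Ward A: #140 — 1 used; per-ward cap 2 leaves 1.
Binding limit: min(0, 1) = 0.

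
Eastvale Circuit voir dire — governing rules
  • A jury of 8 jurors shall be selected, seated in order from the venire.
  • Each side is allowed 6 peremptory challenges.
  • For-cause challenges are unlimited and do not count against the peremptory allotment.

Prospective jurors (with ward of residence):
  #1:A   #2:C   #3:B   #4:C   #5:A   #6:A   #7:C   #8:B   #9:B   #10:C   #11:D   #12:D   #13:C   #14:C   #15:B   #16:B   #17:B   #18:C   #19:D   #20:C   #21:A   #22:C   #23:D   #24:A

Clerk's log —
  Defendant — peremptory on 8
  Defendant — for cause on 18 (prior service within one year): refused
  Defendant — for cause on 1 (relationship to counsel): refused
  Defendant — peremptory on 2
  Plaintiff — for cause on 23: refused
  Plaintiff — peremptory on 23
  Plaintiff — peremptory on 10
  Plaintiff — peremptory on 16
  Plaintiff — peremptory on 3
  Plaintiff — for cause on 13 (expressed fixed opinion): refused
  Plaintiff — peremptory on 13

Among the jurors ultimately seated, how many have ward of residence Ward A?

3

Removed: #2, #3, #8, #10, #13, #16, #23.
Seated jurors 1–8: #1, #4, #5, #6, #7, #9, #11, #12.
Of those, in Ward A: #1, #5, #6 → 3.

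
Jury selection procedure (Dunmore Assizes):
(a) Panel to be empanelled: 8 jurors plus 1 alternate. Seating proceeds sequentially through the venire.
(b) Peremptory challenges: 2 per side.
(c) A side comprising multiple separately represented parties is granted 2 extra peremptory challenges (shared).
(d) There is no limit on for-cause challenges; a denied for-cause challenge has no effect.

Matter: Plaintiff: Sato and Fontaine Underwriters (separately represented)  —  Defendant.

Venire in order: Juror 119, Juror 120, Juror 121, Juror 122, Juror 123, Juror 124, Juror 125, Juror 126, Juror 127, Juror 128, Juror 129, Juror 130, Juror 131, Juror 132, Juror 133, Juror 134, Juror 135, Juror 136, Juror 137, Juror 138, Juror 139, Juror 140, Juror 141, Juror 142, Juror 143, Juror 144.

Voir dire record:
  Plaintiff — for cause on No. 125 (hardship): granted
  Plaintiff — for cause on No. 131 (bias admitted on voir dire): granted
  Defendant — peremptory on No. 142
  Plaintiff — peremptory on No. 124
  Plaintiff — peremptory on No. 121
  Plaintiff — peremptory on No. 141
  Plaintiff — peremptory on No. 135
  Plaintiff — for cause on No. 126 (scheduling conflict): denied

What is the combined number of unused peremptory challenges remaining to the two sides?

Plaintiff allotment: 2 base + 2 multi-party = 4. Defendant allotment: 2.
Plaintiff peremptories used: #124, #121, #141, #135 — 4 (for-cause on #125, #131, #126 don't count).
Defendant peremptories used: #142 — 1.
Remaining: (4 − 4) + (2 − 1) = 1.

1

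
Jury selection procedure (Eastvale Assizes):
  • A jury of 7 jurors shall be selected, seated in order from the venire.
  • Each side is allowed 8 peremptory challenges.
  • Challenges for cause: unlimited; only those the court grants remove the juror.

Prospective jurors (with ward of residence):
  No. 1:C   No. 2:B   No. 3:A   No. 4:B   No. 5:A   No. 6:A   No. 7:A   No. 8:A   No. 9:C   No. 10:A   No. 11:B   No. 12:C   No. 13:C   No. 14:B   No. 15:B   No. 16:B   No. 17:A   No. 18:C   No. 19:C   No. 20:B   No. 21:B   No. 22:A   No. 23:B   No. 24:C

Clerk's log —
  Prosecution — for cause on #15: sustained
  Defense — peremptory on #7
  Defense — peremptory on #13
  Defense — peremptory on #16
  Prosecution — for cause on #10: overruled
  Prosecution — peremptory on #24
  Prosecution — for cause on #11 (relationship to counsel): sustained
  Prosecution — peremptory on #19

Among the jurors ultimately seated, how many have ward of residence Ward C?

Removed: #7, #11, #13, #15, #16, #19, #24.
Seated jurors 1–7: #1, #2, #3, #4, #5, #6, #8.
Of those, in Ward C: #1 → 1.

1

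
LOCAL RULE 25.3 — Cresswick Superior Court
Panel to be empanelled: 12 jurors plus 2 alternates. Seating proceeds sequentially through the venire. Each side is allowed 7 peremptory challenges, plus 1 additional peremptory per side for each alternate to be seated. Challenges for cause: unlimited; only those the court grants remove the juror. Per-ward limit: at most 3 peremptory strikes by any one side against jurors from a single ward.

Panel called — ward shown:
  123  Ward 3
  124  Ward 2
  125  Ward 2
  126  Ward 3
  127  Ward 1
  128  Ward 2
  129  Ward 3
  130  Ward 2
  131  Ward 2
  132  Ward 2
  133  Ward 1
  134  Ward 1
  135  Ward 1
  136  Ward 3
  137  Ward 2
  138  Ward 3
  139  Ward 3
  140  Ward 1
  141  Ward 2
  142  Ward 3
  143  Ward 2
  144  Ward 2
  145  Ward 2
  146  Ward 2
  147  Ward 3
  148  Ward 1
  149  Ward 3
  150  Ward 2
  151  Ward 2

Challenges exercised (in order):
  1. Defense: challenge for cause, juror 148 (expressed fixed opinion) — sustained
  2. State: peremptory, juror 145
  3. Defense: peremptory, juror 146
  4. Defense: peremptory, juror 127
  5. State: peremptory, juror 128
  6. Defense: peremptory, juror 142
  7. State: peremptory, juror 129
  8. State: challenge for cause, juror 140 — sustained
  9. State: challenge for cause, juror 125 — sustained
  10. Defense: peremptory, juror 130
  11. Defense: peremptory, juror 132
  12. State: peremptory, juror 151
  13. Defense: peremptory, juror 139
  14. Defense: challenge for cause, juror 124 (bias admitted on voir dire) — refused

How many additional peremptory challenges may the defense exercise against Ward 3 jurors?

1

Defense peremptories so far: #146, #127, #142, #130, #132, #139 — 6 of 9 used, 3 left overall.
Against Ward 3: #142, #139 — 2 used; per-ward cap 3 leaves 1.
Binding limit: min(3, 1) = 1.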